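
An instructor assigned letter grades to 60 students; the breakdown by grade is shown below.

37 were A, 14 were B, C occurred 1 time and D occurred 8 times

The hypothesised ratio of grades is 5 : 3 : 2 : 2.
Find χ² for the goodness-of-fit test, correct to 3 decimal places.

Ratio total = 12. Expected counts: 60×5/12 = 25, 60×3/12 = 15, 60×2/12 = 10, 60×2/12 = 10.
A: (37 − 25)²/25 = 144/25 = 5.7600
B: (14 − 15)²/15 = 1/15 = 0.0667
C: (1 − 10)²/10 = 81/10 = 8.1000
D: (8 − 10)²/10 = 4/10 = 0.4000
Sum = 14.327

14.327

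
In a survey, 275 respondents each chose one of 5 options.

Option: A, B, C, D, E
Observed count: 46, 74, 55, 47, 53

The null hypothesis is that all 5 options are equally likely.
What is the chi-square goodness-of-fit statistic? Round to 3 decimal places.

Under H₀ each category has probability 1/5, so each expected count is 275/5 = 55.
A: (46 − 55)²/55 = 81/55 = 1.4727
B: (74 − 55)²/55 = 361/55 = 6.5636
C: (55 − 55)²/55 = 0/55 = 0.0000
D: (47 − 55)²/55 = 64/55 = 1.1636
E: (53 − 55)²/55 = 4/55 = 0.0727
Sum = 9.273

9.273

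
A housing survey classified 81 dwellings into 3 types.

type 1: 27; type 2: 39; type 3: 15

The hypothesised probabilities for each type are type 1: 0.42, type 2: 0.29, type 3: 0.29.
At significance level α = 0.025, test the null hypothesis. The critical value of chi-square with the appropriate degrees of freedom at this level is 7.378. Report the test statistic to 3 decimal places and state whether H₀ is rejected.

Expected counts E_i = n·p_i: 81×0.42 = 34.02, 81×0.29 = 23.49, 81×0.29 = 23.49.
χ² = (27−34.02)²/34.02 + (39−23.49)²/23.49 + (15−23.49)²/23.49
   = 1.4486 + 10.2410 + 3.0685
Sum = 14.758
df = 2. Since 14.758 > 7.378, we reject H₀.

14.758; reject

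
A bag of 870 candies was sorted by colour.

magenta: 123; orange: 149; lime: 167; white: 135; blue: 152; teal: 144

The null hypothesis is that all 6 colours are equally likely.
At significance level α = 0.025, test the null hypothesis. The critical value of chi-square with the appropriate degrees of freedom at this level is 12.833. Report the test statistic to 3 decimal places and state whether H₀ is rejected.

7.821; do not reject

Expected count for each of the 6 categories: 870/6 = 145.
χ² = (123−145)²/145 + (149−145)²/145 + (167−145)²/145 + (135−145)²/145 + (152−145)²/145 + (144−145)²/145
   = 3.3379 + 0.1103 + 3.3379 + 0.6897 + 0.3379 + 0.0069
Sum = 7.821
df = 5. Since 7.821 < 12.833, we do not reject H₀.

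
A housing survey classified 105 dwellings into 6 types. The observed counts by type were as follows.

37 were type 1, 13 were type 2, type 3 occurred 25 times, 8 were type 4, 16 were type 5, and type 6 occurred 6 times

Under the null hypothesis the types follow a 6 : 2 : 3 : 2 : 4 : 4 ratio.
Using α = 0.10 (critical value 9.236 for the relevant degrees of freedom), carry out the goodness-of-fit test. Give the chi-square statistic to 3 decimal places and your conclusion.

20.200; reject

Ratio total = 21. Expected counts: 105×6/21 = 30, 105×2/21 = 10, 105×3/21 = 15, 105×2/21 = 10, 105×4/21 = 20, 105×4/21 = 20.
cat         O        E   (O−E)²/E
type 1     37       30     1.6333
type 2     13       10     0.9000
type 3     25       15     6.6667
type 4      8       10     0.4000
type 5     16       20     0.8000
type 6      6       20     9.8000
Sum = 20.200
df = 5. Since 20.200 > 9.236, we reject H₀.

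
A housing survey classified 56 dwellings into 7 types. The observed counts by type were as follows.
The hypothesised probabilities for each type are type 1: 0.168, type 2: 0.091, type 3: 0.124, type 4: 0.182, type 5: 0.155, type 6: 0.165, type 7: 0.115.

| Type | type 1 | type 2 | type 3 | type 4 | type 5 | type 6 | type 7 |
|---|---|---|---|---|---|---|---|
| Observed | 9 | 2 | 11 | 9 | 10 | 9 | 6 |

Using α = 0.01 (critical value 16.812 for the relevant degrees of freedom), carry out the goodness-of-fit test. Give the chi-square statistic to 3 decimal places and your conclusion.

Expected counts E_i = n·p_i: 56×0.168 = 9.408, 56×0.091 = 5.096, 56×0.124 = 6.944, 56×0.182 = 10.192, 56×0.155 = 8.68, 56×0.165 = 9.24, 56×0.115 = 6.44.
χ² = (9−9.408)²/9.408 + (2−5.096)²/5.096 + (11−6.944)²/6.944 + (9−10.192)²/10.192 + (10−8.68)²/8.68 + (9−9.24)²/9.24 + (6−6.44)²/6.44
   = 0.0177 + 1.8809 + 2.3691 + 0.1394 + 0.2007 + 0.0062 + 0.0301
Sum = 4.644
df = 6. Since 4.644 < 16.812, we do not reject H₀.

4.644; do not reject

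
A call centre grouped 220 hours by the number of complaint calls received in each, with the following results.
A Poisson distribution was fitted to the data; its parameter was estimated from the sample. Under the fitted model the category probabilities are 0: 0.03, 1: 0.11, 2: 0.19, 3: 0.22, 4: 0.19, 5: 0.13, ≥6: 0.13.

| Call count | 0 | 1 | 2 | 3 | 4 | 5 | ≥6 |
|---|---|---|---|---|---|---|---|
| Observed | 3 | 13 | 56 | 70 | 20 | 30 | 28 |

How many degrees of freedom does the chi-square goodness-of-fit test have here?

5

There are k = 7 categories and 1 parameter estimated from the data, so df = 7 − 1 − 1 = 5.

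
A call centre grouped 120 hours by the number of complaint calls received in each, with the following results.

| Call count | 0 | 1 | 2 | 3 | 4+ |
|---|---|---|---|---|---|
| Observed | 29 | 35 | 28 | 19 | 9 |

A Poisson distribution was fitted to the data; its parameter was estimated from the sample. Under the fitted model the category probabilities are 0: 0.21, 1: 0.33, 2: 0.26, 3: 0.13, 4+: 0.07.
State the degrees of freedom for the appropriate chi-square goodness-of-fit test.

There are k = 5 categories and 1 parameter estimated from the data, so df = 5 − 1 − 1 = 3.

3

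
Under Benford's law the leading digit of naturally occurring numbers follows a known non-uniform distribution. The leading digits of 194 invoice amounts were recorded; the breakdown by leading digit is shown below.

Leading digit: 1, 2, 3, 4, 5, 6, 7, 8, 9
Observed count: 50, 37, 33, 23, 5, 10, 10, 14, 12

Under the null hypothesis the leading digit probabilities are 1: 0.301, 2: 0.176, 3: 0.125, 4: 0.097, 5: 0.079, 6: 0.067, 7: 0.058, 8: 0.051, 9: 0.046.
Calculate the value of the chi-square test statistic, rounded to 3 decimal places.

16.084

Expected counts E_i = n·p_i: 194×0.301 = 58.394, 194×0.176 = 34.144, 194×0.125 = 24.25, 194×0.097 = 18.818, 194×0.079 = 15.326, 194×0.067 = 12.998, 194×0.058 = 11.252, 194×0.051 = 9.894, 194×0.046 = 8.924.
cat         O        E   (O−E)²/E
1          50   58.394     1.2066
2          37   34.144     0.2389
3          33    24.25     3.1572
4          23   18.818     0.9294
5           5   15.326     6.9572
6          10   12.998     0.6915
7          10   11.252     0.1393
8          14    9.894     1.7040
9          12    8.924     1.0603
Sum = 16.084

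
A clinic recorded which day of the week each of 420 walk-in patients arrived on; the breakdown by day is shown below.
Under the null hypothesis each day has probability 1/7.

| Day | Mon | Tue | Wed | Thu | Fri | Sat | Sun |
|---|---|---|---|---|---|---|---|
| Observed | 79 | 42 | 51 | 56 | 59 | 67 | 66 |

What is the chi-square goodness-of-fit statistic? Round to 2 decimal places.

14.47

Expected count for each of the 7 categories: 420/7 = 60.
Mon: (79 − 60)²/60 = 361/60 = 6.017
Tue: (42 − 60)²/60 = 324/60 = 5.400
Wed: (51 − 60)²/60 = 81/60 = 1.350
Thu: (56 − 60)²/60 = 16/60 = 0.267
Fri: (59 − 60)²/60 = 1/60 = 0.017
Sat: (67 − 60)²/60 = 49/60 = 0.817
Sun: (66 − 60)²/60 = 36/60 = 0.600
Sum = 14.47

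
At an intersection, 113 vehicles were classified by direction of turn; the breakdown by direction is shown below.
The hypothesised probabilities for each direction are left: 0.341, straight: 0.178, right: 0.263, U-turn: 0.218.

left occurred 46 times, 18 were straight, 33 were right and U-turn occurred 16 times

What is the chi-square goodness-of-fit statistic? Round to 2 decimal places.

5.06

Expected counts E_i = n·p_i: 113×0.341 = 38.533, 113×0.178 = 20.114, 113×0.263 = 29.719, 113×0.218 = 24.634.
cat           O        E   (O−E)²/E
left         46   38.533      1.447
straight     18   20.114      0.222
right        33   29.719      0.362
U-turn       16   24.634      3.026
Sum = 5.06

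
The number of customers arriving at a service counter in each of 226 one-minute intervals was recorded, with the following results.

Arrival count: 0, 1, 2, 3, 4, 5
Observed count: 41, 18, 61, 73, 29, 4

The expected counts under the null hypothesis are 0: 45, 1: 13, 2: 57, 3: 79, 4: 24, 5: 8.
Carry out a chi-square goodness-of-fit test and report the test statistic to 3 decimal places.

6.057

0: (41 − 45)²/45 = 16/45 = 0.3556
1: (18 − 13)²/13 = 25/13 = 1.9231
2: (61 − 57)²/57 = 16/57 = 0.2807
3: (73 − 79)²/79 = 36/79 = 0.4557
4: (29 − 24)²/24 = 25/24 = 1.0417
5: (4 − 8)²/8 = 16/8 = 2.0000
Sum = 6.057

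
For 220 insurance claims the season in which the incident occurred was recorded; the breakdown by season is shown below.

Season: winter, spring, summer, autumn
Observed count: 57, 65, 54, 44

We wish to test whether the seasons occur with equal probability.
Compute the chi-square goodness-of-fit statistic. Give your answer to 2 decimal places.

4.11

Under H₀ each category has probability 1/4, so each expected count is 220/4 = 55.
winter: (57 − 55)²/55 = 4/55 = 0.073
spring: (65 − 55)²/55 = 100/55 = 1.818
summer: (54 − 55)²/55 = 1/55 = 0.018
autumn: (44 − 55)²/55 = 121/55 = 2.200
Sum = 4.11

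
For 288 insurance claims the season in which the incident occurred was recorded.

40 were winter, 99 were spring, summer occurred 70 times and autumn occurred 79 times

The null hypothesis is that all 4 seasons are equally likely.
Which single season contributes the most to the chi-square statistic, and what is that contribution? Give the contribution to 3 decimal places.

Under H₀ each category has probability 1/4, so each expected count is 288/4 = 72.
winter: (40 − 72)²/72 = 1024/72 = 14.2222
spring: (99 − 72)²/72 = 729/72 = 10.1250
summer: (70 − 72)²/72 = 4/72 = 0.0556
autumn: (79 − 72)²/72 = 49/72 = 0.6806
The largest term is for winter: 14.222.

winter, 14.222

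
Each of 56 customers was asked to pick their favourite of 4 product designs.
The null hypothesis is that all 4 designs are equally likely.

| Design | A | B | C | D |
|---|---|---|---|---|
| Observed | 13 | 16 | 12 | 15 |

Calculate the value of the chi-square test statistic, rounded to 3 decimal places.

0.714

Expected count for each of the 4 categories: 56/4 = 14.
χ² = (13−14)²/14 + (16−14)²/14 + (12−14)²/14 + (15−14)²/14
   = 0.0714 + 0.2857 + 0.2857 + 0.0714
Sum = 0.714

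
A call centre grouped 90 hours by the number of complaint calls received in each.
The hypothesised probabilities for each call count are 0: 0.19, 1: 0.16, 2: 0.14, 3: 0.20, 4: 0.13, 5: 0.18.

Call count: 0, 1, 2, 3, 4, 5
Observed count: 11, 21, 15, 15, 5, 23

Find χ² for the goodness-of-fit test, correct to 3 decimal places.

12.849

Expected counts E_i = n·p_i: 90×0.19 = 17.1, 90×0.16 = 14.4, 90×0.14 = 12.6, 90×0.20 = 18, 90×0.13 = 11.7, 90×0.18 = 16.2.
0: (11 − 17.1)²/17.1 = 37.21/17.1 = 2.1760
1: (21 − 14.4)²/14.4 = 43.56/14.4 = 3.0250
2: (15 − 12.6)²/12.6 = 5.76/12.6 = 0.4571
3: (15 − 18)²/18 = 9/18 = 0.5000
4: (5 − 11.7)²/11.7 = 44.89/11.7 = 3.8368
5: (23 − 16.2)²/16.2 = 46.24/16.2 = 2.8543
Sum = 12.849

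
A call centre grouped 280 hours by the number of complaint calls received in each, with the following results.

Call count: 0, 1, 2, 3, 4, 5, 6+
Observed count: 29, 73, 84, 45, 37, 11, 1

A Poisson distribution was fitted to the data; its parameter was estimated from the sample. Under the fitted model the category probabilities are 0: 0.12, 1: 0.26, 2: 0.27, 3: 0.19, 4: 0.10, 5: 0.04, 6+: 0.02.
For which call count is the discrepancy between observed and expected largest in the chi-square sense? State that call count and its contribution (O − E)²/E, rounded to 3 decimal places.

6+, 3.779

Expected counts E_i = n·p_i: 280×0.12 = 33.6, 280×0.26 = 72.8, 280×0.27 = 75.6, 280×0.19 = 53.2, 280×0.10 = 28, 280×0.04 = 11.2, 280×0.02 = 5.6.
χ² = (29−33.6)²/33.6 + (73−72.8)²/72.8 + (84−75.6)²/75.6 + (45−53.2)²/53.2 + (37−28)²/28 + (11−11.2)²/11.2 + (1−5.6)²/5.6
   = 0.6298 + 0.0005 + 0.9333 + 1.2639 + 2.8929 + 0.0036 + 3.7786
The largest term is for 6+: 3.779.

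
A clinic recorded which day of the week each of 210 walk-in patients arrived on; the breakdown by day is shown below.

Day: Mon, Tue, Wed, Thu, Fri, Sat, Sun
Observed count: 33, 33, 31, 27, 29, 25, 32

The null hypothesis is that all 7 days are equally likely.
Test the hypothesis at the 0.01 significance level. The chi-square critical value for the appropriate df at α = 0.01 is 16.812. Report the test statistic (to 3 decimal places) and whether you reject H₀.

Expected count for each of the 7 categories: 210/7 = 30.
χ² = (33−30)²/30 + (33−30)²/30 + (31−30)²/30 + (27−30)²/30 + (29−30)²/30 + (25−30)²/30 + (32−30)²/30
   = 0.3000 + 0.3000 + 0.0333 + 0.3000 + 0.0333 + 0.8333 + 0.1333
Sum = 1.933
df = 6. Since 1.933 < 16.812, we do not reject H₀.

1.933; do not reject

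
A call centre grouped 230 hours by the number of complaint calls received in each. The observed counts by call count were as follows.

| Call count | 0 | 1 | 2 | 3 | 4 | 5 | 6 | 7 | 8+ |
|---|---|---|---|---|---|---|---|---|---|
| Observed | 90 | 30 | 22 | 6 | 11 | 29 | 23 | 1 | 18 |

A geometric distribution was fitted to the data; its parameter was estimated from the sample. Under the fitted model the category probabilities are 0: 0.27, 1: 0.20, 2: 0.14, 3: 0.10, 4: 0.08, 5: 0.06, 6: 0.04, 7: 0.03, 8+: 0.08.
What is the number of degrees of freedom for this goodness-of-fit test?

There are k = 9 categories and 1 parameter estimated from the data, so df = 9 − 1 − 1 = 7.

7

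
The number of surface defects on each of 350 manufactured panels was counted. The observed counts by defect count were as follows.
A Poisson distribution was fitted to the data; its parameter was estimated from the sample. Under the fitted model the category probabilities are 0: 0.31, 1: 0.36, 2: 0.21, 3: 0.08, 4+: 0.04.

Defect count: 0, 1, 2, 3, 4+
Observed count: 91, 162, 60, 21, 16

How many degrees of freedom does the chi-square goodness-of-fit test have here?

3

There are k = 5 categories and 1 parameter estimated from the data, so df = 5 − 1 − 1 = 3.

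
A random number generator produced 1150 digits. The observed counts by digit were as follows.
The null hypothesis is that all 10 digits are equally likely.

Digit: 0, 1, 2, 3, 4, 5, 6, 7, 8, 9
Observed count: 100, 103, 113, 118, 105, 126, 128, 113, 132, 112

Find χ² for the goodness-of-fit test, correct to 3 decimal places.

9.339

Expected count for each of the 10 categories: 1150/10 = 115.
cat         O        E   (O−E)²/E
0         100      115     1.9565
1         103      115     1.2522
2         113      115     0.0348
3         118      115     0.0783
4         105      115     0.8696
5         126      115     1.0522
6         128      115     1.4696
7         113      115     0.0348
8         132      115     2.5130
9         112      115     0.0783
Sum = 9.339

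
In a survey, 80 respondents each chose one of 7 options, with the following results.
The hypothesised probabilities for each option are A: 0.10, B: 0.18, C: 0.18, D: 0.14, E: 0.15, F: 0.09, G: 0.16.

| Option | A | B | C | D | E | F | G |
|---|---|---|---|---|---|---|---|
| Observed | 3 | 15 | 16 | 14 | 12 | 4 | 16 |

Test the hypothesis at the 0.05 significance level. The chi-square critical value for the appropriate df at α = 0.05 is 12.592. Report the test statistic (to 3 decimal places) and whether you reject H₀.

Expected counts E_i = n·p_i: 80×0.10 = 8, 80×0.18 = 14.4, 80×0.18 = 14.4, 80×0.14 = 11.2, 80×0.15 = 12, 80×0.09 = 7.2, 80×0.16 = 12.8.
χ² = (3−8)²/8 + (15−14.4)²/14.4 + (16−14.4)²/14.4 + (14−11.2)²/11.2 + (12−12)²/12 + (4−7.2)²/7.2 + (16−12.8)²/12.8
   = 3.1250 + 0.0250 + 0.1778 + 0.7000 + 0.0000 + 1.4222 + 0.8000
Sum = 6.250
df = 6. Since 6.250 < 12.592, we do not reject H₀.

6.250; do not reject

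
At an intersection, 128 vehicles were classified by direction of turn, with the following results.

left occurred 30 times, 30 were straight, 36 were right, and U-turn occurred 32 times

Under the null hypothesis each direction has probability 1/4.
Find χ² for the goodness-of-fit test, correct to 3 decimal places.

Under H₀ each category has probability 1/4, so each expected count is 128/4 = 32.
left: (30 − 32)²/32 = 4/32 = 0.1250
straight: (30 − 32)²/32 = 4/32 = 0.1250
right: (36 − 32)²/32 = 16/32 = 0.5000
U-turn: (32 − 32)²/32 = 0/32 = 0.0000
Sum = 0.750

0.750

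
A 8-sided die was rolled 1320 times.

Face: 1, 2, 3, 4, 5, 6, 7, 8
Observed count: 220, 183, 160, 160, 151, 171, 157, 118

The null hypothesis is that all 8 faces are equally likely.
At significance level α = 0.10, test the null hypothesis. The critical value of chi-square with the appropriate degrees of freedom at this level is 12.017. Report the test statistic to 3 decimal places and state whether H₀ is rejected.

Under H₀ each category has probability 1/8, so each expected count is 1320/8 = 165.
1: (220 − 165)²/165 = 3025/165 = 18.3333
2: (183 − 165)²/165 = 324/165 = 1.9636
3: (160 − 165)²/165 = 25/165 = 0.1515
4: (160 − 165)²/165 = 25/165 = 0.1515
5: (151 − 165)²/165 = 196/165 = 1.1879
6: (171 − 165)²/165 = 36/165 = 0.2182
7: (157 − 165)²/165 = 64/165 = 0.3879
8: (118 − 165)²/165 = 2209/165 = 13.3879
Sum = 35.782
df = 7. Since 35.782 > 12.017, we reject H₀.

35.782; reject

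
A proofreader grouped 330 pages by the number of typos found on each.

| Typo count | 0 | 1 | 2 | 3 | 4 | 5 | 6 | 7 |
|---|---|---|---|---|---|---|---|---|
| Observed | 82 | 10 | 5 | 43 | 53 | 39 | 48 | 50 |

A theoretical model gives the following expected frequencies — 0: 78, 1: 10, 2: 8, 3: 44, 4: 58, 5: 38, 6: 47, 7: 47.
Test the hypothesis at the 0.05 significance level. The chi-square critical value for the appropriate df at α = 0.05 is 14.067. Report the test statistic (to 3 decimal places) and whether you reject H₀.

χ² = (82−78)²/78 + (10−10)²/10 + (5−8)²/8 + (43−44)²/44 + (53−58)²/58 + (39−38)²/38 + (48−47)²/47 + (50−47)²/47
   = 0.2051 + 0.0000 + 1.1250 + 0.0227 + 0.4310 + 0.0263 + 0.0213 + 0.1915
Sum = 2.023
df = 7. Since 2.023 < 14.067, we do not reject H₀.

2.023; do not reject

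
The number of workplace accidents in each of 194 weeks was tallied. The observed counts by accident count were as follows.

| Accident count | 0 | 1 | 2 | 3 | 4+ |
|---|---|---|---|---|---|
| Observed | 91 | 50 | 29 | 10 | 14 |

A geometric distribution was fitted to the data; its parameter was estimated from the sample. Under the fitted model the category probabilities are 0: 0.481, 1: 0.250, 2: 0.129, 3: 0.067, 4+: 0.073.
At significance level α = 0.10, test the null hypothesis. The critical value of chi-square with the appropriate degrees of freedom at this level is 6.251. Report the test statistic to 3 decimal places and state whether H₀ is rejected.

1.428; do not reject

Expected counts E_i = n·p_i: 194×0.481 = 93.314, 194×0.250 = 48.5, 194×0.129 = 25.026, 194×0.067 = 12.998, 194×0.073 = 14.162.
0: (91 − 93.314)²/93.314 = 5.354596/93.314 = 0.0574
1: (50 − 48.5)²/48.5 = 2.25/48.5 = 0.0464
2: (29 − 25.026)²/25.026 = 15.792676/25.026 = 0.6311
3: (10 − 12.998)²/12.998 = 8.988004/12.998 = 0.6915
4+: (14 − 14.162)²/14.162 = 0.026244/14.162 = 0.0019
Sum = 1.428
df = 3. Since 1.428 < 6.251, we do not reject H₀.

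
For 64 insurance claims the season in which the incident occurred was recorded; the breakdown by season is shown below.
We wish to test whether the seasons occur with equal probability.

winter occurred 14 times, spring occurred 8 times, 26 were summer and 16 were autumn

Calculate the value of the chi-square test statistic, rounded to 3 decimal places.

10.500

Under H₀ each category has probability 1/4, so each expected count is 64/4 = 16.
χ² = (14−16)²/16 + (8−16)²/16 + (26−16)²/16 + (16−16)²/16
   = 0.2500 + 4.0000 + 6.2500 + 0.0000
Sum = 10.500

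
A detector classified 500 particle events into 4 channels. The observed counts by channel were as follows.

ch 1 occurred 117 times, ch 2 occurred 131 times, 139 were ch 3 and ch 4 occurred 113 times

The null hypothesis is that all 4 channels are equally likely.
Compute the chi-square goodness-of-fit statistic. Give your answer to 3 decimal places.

3.520

Under H₀ each category has probability 1/4, so each expected count is 500/4 = 125.
χ² = (117−125)²/125 + (131−125)²/125 + (139−125)²/125 + (113−125)²/125
   = 0.5120 + 0.2880 + 1.5680 + 1.1520
Sum = 3.520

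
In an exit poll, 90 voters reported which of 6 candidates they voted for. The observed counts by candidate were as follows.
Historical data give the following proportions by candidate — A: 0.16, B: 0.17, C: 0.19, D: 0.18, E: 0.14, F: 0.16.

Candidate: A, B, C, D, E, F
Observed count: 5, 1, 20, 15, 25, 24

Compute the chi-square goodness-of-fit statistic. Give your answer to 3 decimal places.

38.685

Expected counts E_i = n·p_i: 90×0.16 = 14.4, 90×0.17 = 15.3, 90×0.19 = 17.1, 90×0.18 = 16.2, 90×0.14 = 12.6, 90×0.16 = 14.4.
cat         O        E   (O−E)²/E
A           5     14.4     6.1361
B           1     15.3    13.3654
C          20     17.1     0.4918
D          15     16.2     0.0889
E          25     12.6    12.2032
F          24     14.4     6.4000
Sum = 38.685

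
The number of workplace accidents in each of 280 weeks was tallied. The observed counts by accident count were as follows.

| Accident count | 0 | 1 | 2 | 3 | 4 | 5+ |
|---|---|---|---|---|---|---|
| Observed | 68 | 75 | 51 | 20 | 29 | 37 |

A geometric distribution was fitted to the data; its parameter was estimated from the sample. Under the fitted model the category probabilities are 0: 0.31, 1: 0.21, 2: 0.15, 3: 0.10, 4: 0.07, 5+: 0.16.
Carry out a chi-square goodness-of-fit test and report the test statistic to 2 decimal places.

Expected counts E_i = n·p_i: 280×0.31 = 86.8, 280×0.21 = 58.8, 280×0.15 = 42, 280×0.10 = 28, 280×0.07 = 19.6, 280×0.16 = 44.8.
0: (68 − 86.8)²/86.8 = 353.44/86.8 = 4.072
1: (75 − 58.8)²/58.8 = 262.44/58.8 = 4.463
2: (51 − 42)²/42 = 81/42 = 1.929
3: (20 − 28)²/28 = 64/28 = 2.286
4: (29 − 19.6)²/19.6 = 88.36/19.6 = 4.508
5+: (37 − 44.8)²/44.8 = 60.84/44.8 = 1.358
Sum = 18.62

18.62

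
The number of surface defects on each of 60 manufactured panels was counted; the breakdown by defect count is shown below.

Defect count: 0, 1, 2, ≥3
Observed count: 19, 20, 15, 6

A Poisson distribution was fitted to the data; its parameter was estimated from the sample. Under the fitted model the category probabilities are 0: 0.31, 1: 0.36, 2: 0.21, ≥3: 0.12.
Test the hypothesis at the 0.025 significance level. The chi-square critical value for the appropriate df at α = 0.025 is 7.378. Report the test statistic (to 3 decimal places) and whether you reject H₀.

Expected counts E_i = n·p_i: 60×0.31 = 18.6, 60×0.36 = 21.6, 60×0.21 = 12.6, 60×0.12 = 7.2.
0: (19 − 18.6)²/18.6 = 0.16/18.6 = 0.0086
1: (20 − 21.6)²/21.6 = 2.56/21.6 = 0.1185
2: (15 − 12.6)²/12.6 = 5.76/12.6 = 0.4571
≥3: (6 − 7.2)²/7.2 = 1.44/7.2 = 0.2000
Sum = 0.784
df = 2. Since 0.784 < 7.378, we do not reject H₀.

0.784; do not reject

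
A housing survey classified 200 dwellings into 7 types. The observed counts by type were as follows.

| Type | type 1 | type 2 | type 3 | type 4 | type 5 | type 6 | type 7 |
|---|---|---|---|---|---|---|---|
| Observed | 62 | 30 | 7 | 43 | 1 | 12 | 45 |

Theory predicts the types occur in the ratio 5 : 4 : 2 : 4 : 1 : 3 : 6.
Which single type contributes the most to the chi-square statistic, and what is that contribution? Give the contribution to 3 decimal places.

type 1, 12.100

Ratio total = 25. Expected counts: 200×5/25 = 40, 200×4/25 = 32, 200×2/25 = 16, 200×4/25 = 32, 200×1/25 = 8, 200×3/25 = 24, 200×6/25 = 48.
χ² = (62−40)²/40 + (30−32)²/32 + (7−16)²/16 + (43−32)²/32 + (1−8)²/8 + (12−24)²/24 + (45−48)²/48
   = 12.1000 + 0.1250 + 5.0625 + 3.7813 + 6.1250 + 6.0000 + 0.1875
The largest term is for type 1: 12.100.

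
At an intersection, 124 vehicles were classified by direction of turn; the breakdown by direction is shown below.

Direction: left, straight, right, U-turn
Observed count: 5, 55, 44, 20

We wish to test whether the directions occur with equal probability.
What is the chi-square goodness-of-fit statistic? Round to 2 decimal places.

49.74

Expected count for each of the 4 categories: 124/4 = 31.
left: (5 − 31)²/31 = 676/31 = 21.806
straight: (55 − 31)²/31 = 576/31 = 18.581
right: (44 − 31)²/31 = 169/31 = 5.452
U-turn: (20 − 31)²/31 = 121/31 = 3.903
Sum = 49.74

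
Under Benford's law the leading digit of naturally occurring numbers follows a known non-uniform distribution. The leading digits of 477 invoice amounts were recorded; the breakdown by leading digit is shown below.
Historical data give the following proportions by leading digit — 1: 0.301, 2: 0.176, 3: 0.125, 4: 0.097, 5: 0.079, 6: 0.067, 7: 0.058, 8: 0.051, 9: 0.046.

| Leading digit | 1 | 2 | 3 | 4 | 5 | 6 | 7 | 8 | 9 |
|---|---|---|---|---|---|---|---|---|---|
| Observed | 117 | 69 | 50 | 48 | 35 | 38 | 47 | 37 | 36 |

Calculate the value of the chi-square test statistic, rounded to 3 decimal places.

Expected counts E_i = n·p_i: 477×0.301 = 143.577, 477×0.176 = 83.952, 477×0.125 = 59.625, 477×0.097 = 46.269, 477×0.079 = 37.683, 477×0.067 = 31.959, 477×0.058 = 27.666, 477×0.051 = 24.327, 477×0.046 = 21.942.
χ² = (117−143.577)²/143.577 + (69−83.952)²/83.952 + (50−59.625)²/59.625 + (48−46.269)²/46.269 + (35−37.683)²/37.683 + (38−31.959)²/31.959 + (47−27.666)²/27.666 + (37−24.327)²/24.327 + (36−21.942)²/21.942
   = 4.9196 + 2.6630 + 1.5537 + 0.0648 + 0.1910 + 1.1419 + 13.5113 + 6.6019 + 9.0068
Sum = 39.654

39.654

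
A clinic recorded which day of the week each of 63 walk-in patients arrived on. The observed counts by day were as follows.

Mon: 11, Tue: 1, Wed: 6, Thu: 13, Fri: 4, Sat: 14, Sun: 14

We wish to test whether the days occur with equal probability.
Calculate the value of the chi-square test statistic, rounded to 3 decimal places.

Expected count for each of the 7 categories: 63/7 = 9.
cat         O        E   (O−E)²/E
Mon        11        9     0.4444
Tue         1        9     7.1111
Wed         6        9     1.0000
Thu        13        9     1.7778
Fri         4        9     2.7778
Sat        14        9     2.7778
Sun        14        9     2.7778
Sum = 18.667

18.667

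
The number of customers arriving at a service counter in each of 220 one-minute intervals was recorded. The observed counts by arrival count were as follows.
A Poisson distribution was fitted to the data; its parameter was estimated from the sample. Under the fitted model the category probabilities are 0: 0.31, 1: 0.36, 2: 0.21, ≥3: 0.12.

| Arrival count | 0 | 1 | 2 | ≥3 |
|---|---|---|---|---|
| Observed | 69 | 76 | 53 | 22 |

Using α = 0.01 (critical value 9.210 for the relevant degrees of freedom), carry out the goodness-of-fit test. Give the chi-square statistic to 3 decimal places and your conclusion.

Expected counts E_i = n·p_i: 220×0.31 = 68.2, 220×0.36 = 79.2, 220×0.21 = 46.2, 220×0.12 = 26.4.
cat         O        E   (O−E)²/E
0          69     68.2     0.0094
1          76     79.2     0.1293
2          53     46.2     1.0009
≥3         22     26.4     0.7333
Sum = 1.873
df = 2. Since 1.873 < 9.210, we do not reject H₀.

1.873; do not reject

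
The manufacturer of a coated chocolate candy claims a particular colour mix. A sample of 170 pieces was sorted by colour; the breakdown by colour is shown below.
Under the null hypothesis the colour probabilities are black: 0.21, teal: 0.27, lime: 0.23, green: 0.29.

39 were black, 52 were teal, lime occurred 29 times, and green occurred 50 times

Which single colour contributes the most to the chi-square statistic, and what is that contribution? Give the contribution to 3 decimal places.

lime, 2.609

Expected counts E_i = n·p_i: 170×0.21 = 35.7, 170×0.27 = 45.9, 170×0.23 = 39.1, 170×0.29 = 49.3.
χ² = (39−35.7)²/35.7 + (52−45.9)²/45.9 + (29−39.1)²/39.1 + (50−49.3)²/49.3
   = 0.3050 + 0.8107 + 2.6090 + 0.0099
The largest term is for lime: 2.609.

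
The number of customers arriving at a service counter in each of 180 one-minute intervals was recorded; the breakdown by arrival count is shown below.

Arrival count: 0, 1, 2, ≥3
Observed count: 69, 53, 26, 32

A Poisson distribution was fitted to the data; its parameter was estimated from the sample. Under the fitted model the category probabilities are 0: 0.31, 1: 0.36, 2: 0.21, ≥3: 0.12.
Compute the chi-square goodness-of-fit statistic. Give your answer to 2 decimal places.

13.96

Expected counts E_i = n·p_i: 180×0.31 = 55.8, 180×0.36 = 64.8, 180×0.21 = 37.8, 180×0.12 = 21.6.
χ² = (69−55.8)²/55.8 + (53−64.8)²/64.8 + (26−37.8)²/37.8 + (32−21.6)²/21.6
   = 3.123 + 2.149 + 3.684 + 5.007
Sum = 13.96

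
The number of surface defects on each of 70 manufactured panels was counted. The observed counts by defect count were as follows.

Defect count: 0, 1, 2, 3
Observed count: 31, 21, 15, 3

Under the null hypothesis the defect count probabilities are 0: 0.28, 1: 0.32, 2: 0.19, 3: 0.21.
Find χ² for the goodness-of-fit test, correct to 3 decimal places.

Expected counts E_i = n·p_i: 70×0.28 = 19.6, 70×0.32 = 22.4, 70×0.19 = 13.3, 70×0.21 = 14.7.
cat         O        E   (O−E)²/E
0          31     19.6     6.6306
1          21     22.4     0.0875
2          15     13.3     0.2173
3           3     14.7     9.3122
Sum = 16.248

16.248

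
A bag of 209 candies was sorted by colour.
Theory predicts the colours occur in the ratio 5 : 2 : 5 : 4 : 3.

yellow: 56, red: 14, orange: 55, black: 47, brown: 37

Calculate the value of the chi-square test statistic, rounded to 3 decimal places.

Ratio total = 19. Expected counts: 209×5/19 = 55, 209×2/19 = 22, 209×5/19 = 55, 209×4/19 = 44, 209×3/19 = 33.
cat         O        E   (O−E)²/E
yellow     56       55     0.0182
red        14       22     2.9091
orange     55       55     0.0000
black      47       44     0.2045
brown      37       33     0.4848
Sum = 3.617

3.617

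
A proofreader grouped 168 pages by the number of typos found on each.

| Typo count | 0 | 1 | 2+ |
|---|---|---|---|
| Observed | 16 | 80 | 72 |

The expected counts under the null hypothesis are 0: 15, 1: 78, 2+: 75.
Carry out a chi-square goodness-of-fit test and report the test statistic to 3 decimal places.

0.238

χ² = (16−15)²/15 + (80−78)²/78 + (72−75)²/75
   = 0.0667 + 0.0513 + 0.1200
Sum = 0.238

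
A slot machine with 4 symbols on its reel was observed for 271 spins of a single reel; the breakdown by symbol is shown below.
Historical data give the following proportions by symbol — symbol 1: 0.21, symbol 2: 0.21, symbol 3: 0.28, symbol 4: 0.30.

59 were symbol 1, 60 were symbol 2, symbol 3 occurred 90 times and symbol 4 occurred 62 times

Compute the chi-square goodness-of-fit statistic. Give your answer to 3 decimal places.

Expected counts E_i = n·p_i: 271×0.21 = 56.91, 271×0.21 = 56.91, 271×0.28 = 75.88, 271×0.30 = 81.3.
cat           O        E   (O−E)²/E
symbol 1     59    56.91     0.0768
symbol 2     60    56.91     0.1678
symbol 3     90    75.88     2.6275
symbol 4     62     81.3     4.5817
Sum = 7.454

7.454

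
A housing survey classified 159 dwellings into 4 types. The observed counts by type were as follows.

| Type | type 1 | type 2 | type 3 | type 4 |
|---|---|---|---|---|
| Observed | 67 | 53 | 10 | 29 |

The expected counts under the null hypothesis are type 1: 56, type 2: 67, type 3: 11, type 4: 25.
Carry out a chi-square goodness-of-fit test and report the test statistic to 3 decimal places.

5.817

χ² = (67−56)²/56 + (53−67)²/67 + (10−11)²/11 + (29−25)²/25
   = 2.1607 + 2.9254 + 0.0909 + 0.6400
Sum = 5.817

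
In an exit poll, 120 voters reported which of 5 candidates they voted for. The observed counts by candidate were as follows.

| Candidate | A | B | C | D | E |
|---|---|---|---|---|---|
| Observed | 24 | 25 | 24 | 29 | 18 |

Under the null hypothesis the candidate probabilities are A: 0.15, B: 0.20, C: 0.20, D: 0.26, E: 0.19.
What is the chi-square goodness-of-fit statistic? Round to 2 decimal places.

3.21

Expected counts E_i = n·p_i: 120×0.15 = 18, 120×0.20 = 24, 120×0.20 = 24, 120×0.26 = 31.2, 120×0.19 = 22.8.
A: (24 − 18)²/18 = 36/18 = 2.000
B: (25 − 24)²/24 = 1/24 = 0.042
C: (24 − 24)²/24 = 0/24 = 0.000
D: (29 − 31.2)²/31.2 = 4.84/31.2 = 0.155
E: (18 − 22.8)²/22.8 = 23.04/22.8 = 1.011
Sum = 3.21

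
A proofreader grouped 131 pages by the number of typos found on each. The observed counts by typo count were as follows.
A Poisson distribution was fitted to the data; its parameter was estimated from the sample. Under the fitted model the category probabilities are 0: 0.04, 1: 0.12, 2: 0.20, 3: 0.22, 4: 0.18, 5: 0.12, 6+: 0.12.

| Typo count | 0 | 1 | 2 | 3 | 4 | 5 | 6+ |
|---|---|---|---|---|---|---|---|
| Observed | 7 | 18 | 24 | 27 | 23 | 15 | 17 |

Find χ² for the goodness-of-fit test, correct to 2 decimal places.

Expected counts E_i = n·p_i: 131×0.04 = 5.24, 131×0.12 = 15.72, 131×0.20 = 26.2, 131×0.22 = 28.82, 131×0.18 = 23.58, 131×0.12 = 15.72, 131×0.12 = 15.72.
0: (7 − 5.24)²/5.24 = 3.0976/5.24 = 0.591
1: (18 − 15.72)²/15.72 = 5.1984/15.72 = 0.331
2: (24 − 26.2)²/26.2 = 4.84/26.2 = 0.185
3: (27 − 28.82)²/28.82 = 3.3124/28.82 = 0.115
4: (23 − 23.58)²/23.58 = 0.3364/23.58 = 0.014
5: (15 − 15.72)²/15.72 = 0.5184/15.72 = 0.033
6+: (17 − 15.72)²/15.72 = 1.6384/15.72 = 0.104
Sum = 1.37

1.37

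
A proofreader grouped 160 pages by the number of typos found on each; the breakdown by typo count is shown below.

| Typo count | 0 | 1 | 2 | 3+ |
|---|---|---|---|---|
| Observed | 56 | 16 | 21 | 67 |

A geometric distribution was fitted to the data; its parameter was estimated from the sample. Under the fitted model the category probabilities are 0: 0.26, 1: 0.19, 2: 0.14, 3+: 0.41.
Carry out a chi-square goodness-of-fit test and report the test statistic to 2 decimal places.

11.92

Expected counts E_i = n·p_i: 160×0.26 = 41.6, 160×0.19 = 30.4, 160×0.14 = 22.4, 160×0.41 = 65.6.
0: (56 − 41.6)²/41.6 = 207.36/41.6 = 4.985
1: (16 − 30.4)²/30.4 = 207.36/30.4 = 6.821
2: (21 − 22.4)²/22.4 = 1.96/22.4 = 0.088
3+: (67 − 65.6)²/65.6 = 1.96/65.6 = 0.030
Sum = 11.92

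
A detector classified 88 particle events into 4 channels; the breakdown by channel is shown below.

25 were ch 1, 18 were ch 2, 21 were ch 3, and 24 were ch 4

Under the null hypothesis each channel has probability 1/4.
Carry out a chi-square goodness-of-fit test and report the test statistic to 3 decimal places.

1.364

Under H₀ each category has probability 1/4, so each expected count is 88/4 = 22.
χ² = (25−22)²/22 + (18−22)²/22 + (21−22)²/22 + (24−22)²/22
   = 0.4091 + 0.7273 + 0.0455 + 0.1818
Sum = 1.364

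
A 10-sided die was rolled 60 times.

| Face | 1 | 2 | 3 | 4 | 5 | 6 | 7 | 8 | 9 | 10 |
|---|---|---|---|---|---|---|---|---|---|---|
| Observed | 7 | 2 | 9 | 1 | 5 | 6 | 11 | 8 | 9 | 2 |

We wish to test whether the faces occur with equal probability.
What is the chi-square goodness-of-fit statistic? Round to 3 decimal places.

17.667

Under H₀ each category has probability 1/10, so each expected count is 60/10 = 6.
cat         O        E   (O−E)²/E
1           7        6     0.1667
2           2        6     2.6667
3           9        6     1.5000
4           1        6     4.1667
5           5        6     0.1667
6           6        6     0.0000
7          11        6     4.1667
8           8        6     0.6667
9           9        6     1.5000
10          2        6     2.6667
Sum = 17.667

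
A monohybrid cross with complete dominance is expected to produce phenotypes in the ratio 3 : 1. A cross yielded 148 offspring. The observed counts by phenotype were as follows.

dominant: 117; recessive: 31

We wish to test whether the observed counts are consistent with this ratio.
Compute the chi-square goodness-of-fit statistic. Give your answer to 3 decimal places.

1.297

Ratio total = 4. Expected counts: 148×3/4 = 111, 148×1/4 = 37.
χ² = (117−111)²/111 + (31−37)²/37
   = 0.3243 + 0.9730
Sum = 1.297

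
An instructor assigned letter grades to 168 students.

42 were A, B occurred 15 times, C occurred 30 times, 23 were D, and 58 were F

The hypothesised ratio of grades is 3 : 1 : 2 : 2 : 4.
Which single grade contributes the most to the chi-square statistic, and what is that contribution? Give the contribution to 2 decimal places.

D, 0.89

Ratio total = 12. Expected counts: 168×3/12 = 42, 168×1/12 = 14, 168×2/12 = 28, 168×2/12 = 28, 168×4/12 = 56.
χ² = (42−42)²/42 + (15−14)²/14 + (30−28)²/28 + (23−28)²/28 + (58−56)²/56
   = 0.000 + 0.071 + 0.143 + 0.893 + 0.071
The largest term is for D: 0.89.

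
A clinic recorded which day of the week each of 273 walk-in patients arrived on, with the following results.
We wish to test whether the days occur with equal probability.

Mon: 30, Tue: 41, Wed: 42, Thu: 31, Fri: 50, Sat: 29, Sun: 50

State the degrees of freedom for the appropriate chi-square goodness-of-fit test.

There are k = 7 categories and no parameters were estimated from the data, so df = 7 − 1 = 6.

6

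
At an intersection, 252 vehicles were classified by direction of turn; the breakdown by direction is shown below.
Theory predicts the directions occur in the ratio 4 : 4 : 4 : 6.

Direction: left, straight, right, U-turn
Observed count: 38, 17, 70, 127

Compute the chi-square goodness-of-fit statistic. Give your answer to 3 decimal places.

Ratio total = 18. Expected counts: 252×4/18 = 56, 252×4/18 = 56, 252×4/18 = 56, 252×6/18 = 84.
cat           O        E   (O−E)²/E
left         38       56     5.7857
straight     17       56    27.1607
right        70       56     3.5000
U-turn      127       84    22.0119
Sum = 58.458

58.458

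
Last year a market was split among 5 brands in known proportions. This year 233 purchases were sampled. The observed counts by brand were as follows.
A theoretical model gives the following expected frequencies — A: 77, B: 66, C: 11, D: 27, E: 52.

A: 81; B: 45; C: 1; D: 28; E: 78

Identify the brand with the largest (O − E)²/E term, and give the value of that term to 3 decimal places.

A: (81 − 77)²/77 = 16/77 = 0.2078
B: (45 − 66)²/66 = 441/66 = 6.6818
C: (1 − 11)²/11 = 100/11 = 9.0909
D: (28 − 27)²/27 = 1/27 = 0.0370
E: (78 − 52)²/52 = 676/52 = 13.0000
The largest term is for E: 13.000.

E, 13.000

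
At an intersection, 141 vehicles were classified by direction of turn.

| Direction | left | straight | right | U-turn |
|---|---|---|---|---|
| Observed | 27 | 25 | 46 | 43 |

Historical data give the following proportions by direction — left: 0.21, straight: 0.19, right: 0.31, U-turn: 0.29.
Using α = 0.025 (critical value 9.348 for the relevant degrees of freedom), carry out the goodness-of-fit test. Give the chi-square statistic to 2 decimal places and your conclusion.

0.58; do not reject

Expected counts E_i = n·p_i: 141×0.21 = 29.61, 141×0.19 = 26.79, 141×0.31 = 43.71, 141×0.29 = 40.89.
cat           O        E   (O−E)²/E
left         27    29.61      0.230
straight     25    26.79      0.120
right        46    43.71      0.120
U-turn       43    40.89      0.109
Sum = 0.58
df = 3. Since 0.58 < 9.348, we do not reject H₀.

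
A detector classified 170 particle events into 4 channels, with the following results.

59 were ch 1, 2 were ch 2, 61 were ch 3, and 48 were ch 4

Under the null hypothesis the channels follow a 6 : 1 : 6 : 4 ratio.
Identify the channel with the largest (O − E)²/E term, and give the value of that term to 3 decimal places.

ch 2, 6.400

Ratio total = 17. Expected counts: 170×6/17 = 60, 170×1/17 = 10, 170×6/17 = 60, 170×4/17 = 40.
ch 1: (59 − 60)²/60 = 1/60 = 0.0167
ch 2: (2 − 10)²/10 = 64/10 = 6.4000
ch 3: (61 − 60)²/60 = 1/60 = 0.0167
ch 4: (48 − 40)²/40 = 64/40 = 1.6000
The largest term is for ch 2: 6.400.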